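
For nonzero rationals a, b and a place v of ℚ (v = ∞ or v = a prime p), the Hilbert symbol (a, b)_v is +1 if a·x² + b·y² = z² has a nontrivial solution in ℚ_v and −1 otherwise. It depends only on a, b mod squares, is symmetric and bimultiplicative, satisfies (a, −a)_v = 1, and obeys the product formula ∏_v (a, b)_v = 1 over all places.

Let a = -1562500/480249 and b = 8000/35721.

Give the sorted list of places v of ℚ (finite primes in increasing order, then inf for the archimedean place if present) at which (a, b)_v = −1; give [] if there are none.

Mod squares: a ≡ -1, b ≡ 5. Check v ∈ {∞, 2, 3, 5, 7, 11}.
v=∞: -1 < 0 and 5 > 0  ⇒  (a,b)_∞ = +1.
v=2: v_2(a)=2, v_2(b)=6; units ≡ 7, 5 (mod 8); ε·ε+αω+βω = 1·0+2·1+6·0 ≡ 0  ⇒  (a,b)_2 = +1.
v=7: a=7^-2·(≡5), b=7^-2·(≡6) mod 7; (5|7)=-1, (6|7)=-1; (−1)^{-2·-2·3}·(-1)^-2·(-1)^-2 = +1.
v=3: a=3^-4·(≡2), b=3^-6·(≡2) mod 3; (2|3)=-1, (2|3)=-1; (−1)^{-4·-6·1}·(-1)^-6·(-1)^-4 = +1.
v=11: a=11^-2·(≡8), b=11^0·(≡9) mod 11; (8|11)=-1, (9|11)=+1; (−1)^{-2·0·5}·(-1)^0·(+1)^-2 = +1.
v=5: a=5^8·(≡4), b=5^3·(≡4) mod 5; (4|5)=+1, (4|5)=+1; (−1)^{8·3·2}·(+1)^3·(+1)^8 = +1.
Every local symbol is +1, so the conic -1·x² + 5·y² = z² has ℚ_v-points for all v and hence a ℚ-point; (a, b / ℚ) ≅ M_2(ℚ).

[]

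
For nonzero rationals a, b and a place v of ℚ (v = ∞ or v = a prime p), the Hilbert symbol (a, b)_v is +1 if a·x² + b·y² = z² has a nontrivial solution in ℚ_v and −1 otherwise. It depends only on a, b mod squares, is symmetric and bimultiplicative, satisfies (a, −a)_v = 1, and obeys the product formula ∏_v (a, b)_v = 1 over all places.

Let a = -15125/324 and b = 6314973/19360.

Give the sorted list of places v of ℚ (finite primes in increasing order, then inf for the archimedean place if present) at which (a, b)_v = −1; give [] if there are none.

[2, 17]

Mod squares: a ≡ -5, b ≡ 3570. Check v ∈ {∞, 2, 3, 5, 7, 11, 17, 19}.
v=7: a=7^0·(≡1), b=7^3·(≡3) mod 7; (1|7)=+1, (3|7)=-1; (−1)^{0·3·3}·(+1)^3·(-1)^0 = +1.
v=3: a=3^-4·(≡1), b=3^1·(≡2) mod 3; (1|3)=+1, (2|3)=-1; (−1)^{-4·1·1}·(+1)^1·(-1)^-4 = +1.
v=5: a=5^3·(≡1), b=5^-1·(≡4) mod 5; (1|5)=+1, (4|5)=+1; (−1)^{3·-1·2}·(+1)^-1·(+1)^3 = +1.
v=∞: -5 < 0 and 3570 > 0  ⇒  (a,b)_∞ = +1.
v=17: a=17^0·(≡5), b=17^1·(≡5) mod 17; (5|17)=-1, (5|17)=-1; (−1)^{0·1·8}·(-1)^1·(-1)^0 = -1.
v=2: v_2(a)=-2, v_2(b)=-5; units ≡ 3, 1 (mod 8); ε·ε+αω+βω = 1·0+-2·0+-5·1 ≡ 1  ⇒  (a,b)_2 = -1.
v=19: a=19^0·(≡18), b=19^2·(≡6) mod 19; (18|19)=-1, (6|19)=+1; (−1)^{0·2·9}·(-1)^2·(+1)^0 = +1.
v=11: a=11^2·(≡8), b=11^-2·(≡10) mod 11; (8|11)=-1, (10|11)=-1; (−1)^{2·-2·5}·(-1)^-2·(-1)^2 = +1.
Ram(-5, 3570) = {2, 17}; no ℚ_2-point on the conic.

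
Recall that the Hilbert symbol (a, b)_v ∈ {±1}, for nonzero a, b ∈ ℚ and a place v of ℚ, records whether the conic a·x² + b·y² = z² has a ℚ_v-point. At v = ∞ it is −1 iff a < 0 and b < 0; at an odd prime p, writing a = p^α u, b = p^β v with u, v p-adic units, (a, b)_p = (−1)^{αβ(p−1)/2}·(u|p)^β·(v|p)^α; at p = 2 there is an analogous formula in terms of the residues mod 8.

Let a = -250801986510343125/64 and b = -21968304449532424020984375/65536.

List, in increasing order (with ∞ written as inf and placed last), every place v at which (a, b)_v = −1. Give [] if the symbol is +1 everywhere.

[17, 23, 29, inf]

Mod squares: a ≡ -29, b ≡ -147407. Check v ∈ {∞, 2, 3, 5, 11, 13, 17, 23, 29}.
v=3: a=3^2·(≡1), b=3^6·(≡1) mod 3; (1|3)=+1, (1|3)=+1; (−1)^{2·6·1}·(+1)^6·(+1)^2 = +1.
v=29: a=29^3·(≡25), b=29^5·(≡27) mod 29; (25|29)=+1, (27|29)=-1; (−1)^{3·5·14}·(+1)^5·(-1)^3 = -1.
v=23: a=23^2·(≡11), b=23^3·(≡4) mod 23; (11|23)=-1, (4|23)=+1; (−1)^{2·3·11}·(-1)^3·(+1)^2 = -1.
v=5: a=5^4·(≡4), b=5^6·(≡2) mod 5; (4|5)=+1, (2|5)=-1; (−1)^{4·6·2}·(+1)^6·(-1)^4 = +1.
v=13: a=13^4·(≡12), b=13^1·(≡12) mod 13; (12|13)=+1, (12|13)=+1; (−1)^{4·1·6}·(+1)^1·(+1)^4 = +1.
v=17: a=17^0·(≡12), b=17^3·(≡4) mod 17; (12|17)=-1, (4|17)=+1; (−1)^{0·3·8}·(-1)^3·(+1)^0 = -1.
v=2: v_2(a)=-6, v_2(b)=-16; units ≡ 3, 1 (mod 8); ε·ε+αω+βω = 1·0+-6·0+-16·1 ≡ 0  ⇒  (a,b)_2 = +1.
v=11: a=11^2·(≡9), b=11^2·(≡5) mod 11; (9|11)=+1, (5|11)=+1; (−1)^{2·2·5}·(+1)^2·(+1)^2 = +1.
v=∞: -29 < 0 and -147407 < 0  ⇒  (a,b)_∞ = -1.
|Ram(-29, -147407)| = 4, even; anisotropic at {17, 23, 29, ∞}.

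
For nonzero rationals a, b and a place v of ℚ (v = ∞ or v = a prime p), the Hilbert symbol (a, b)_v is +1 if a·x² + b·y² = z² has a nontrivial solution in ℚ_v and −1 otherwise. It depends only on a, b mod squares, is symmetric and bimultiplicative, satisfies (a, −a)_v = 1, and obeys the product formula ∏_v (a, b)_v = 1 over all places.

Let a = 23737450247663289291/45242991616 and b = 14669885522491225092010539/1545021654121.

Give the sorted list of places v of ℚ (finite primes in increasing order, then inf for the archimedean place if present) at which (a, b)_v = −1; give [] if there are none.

[2, 41]

(a, b) ≡ (899, 779) mod (ℚ^×)²; places V = {2, 3, 7, 11, 17, 19, 23, 29, 31, 41, 43, ∞}.
(a,b)_17: α=-4, u≡1; β=-6, v≡6 (mod 17); (1|17)=+1, (6|17)=-1; sign (−1)^0·+1^-6·-1^-4 = +1.
(a,b)_43: α=2, u≡3; β=2, v≡33 (mod 43); (3|43)=-1, (33|43)=-1; sign (−1)^0·-1^2·-1^2 = +1.
(a,b)_11: α=2, u≡6; β=-2, v≡9 (mod 11); (6|11)=-1, (9|11)=+1; sign (−1)^0·-1^-2·+1^2 = +1.
(a,b)_41: α=2, u≡30; β=3, v≡38 (mod 41); (30|41)=-1, (38|41)=-1; sign (−1)^0·-1^3·-1^2 = -1.
(a,b)_19: α=2, u≡17; β=3, v≡2 (mod 19); (17|19)=+1, (2|19)=-1; sign (−1)^0·+1^3·-1^2 = +1.
(a,b)_7: α=4, u≡3; β=4, v≡1 (mod 7); (3|7)=-1, (1|7)=+1; sign (−1)^0·-1^4·+1^4 = +1.
(a,b)_∞: sgn(899)=+, sgn(779)=+, so +1.
(a,b)_23: α=-2, u≡1; β=-2, v≡5 (mod 23); (1|23)=+1, (5|23)=-1; sign (−1)^0·+1^-2·-1^-2 = +1.
(a,b)_29: α=1, u≡27; β=2, v≡16 (mod 29); (27|29)=-1, (16|29)=+1; sign (−1)^0·-1^2·+1^1 = +1.
(a,b)_2: α=-10, β=0; u≡3, v≡3 (mod 8); ε(u)ε(v)=1·1, αω(v)=-10·1, βω(u)=0·1; sum ≡ 1  ⇒  -1.
(a,b)_31: α=1, u≡24; β=4, v≡14 (mod 31); (24|31)=-1, (14|31)=+1; sign (−1)^0·-1^4·+1^1 = +1.
(a,b)_3: α=4, u≡2; β=2, v≡2 (mod 3); (2|3)=-1, (2|3)=-1; sign (−1)^0·-1^2·-1^4 = +1.
(899, 779 / ℚ) ramifies at {2, 41}: a division algebra.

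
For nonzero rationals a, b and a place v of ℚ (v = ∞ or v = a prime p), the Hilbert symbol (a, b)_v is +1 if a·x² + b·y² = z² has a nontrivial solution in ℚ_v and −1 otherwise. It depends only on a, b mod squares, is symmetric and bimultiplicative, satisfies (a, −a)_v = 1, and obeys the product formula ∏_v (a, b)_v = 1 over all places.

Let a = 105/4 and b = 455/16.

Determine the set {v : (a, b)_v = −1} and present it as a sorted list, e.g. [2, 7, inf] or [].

[3, 7]

Mod squares: a ≡ 105, b ≡ 455. Check v ∈ {∞, 2, 3, 5, 7, 13}.
v=∞: 105 > 0 and 455 > 0  ⇒  (a,b)_∞ = +1.
v=2: v_2(a)=-2, v_2(b)=-4; units ≡ 1, 7 (mod 8); ε·ε+αω+βω = 0·1+-2·0+-4·0 ≡ 0  ⇒  (a,b)_2 = +1.
v=7: a=7^1·(≡2), b=7^1·(≡1) mod 7; (2|7)=+1, (1|7)=+1; (−1)^{1·1·3}·(+1)^1·(+1)^1 = -1.
v=3: a=3^1·(≡2), b=3^0·(≡2) mod 3; (2|3)=-1, (2|3)=-1; (−1)^{1·0·1}·(-1)^0·(-1)^1 = -1.
v=5: a=5^1·(≡4), b=5^1·(≡1) mod 5; (4|5)=+1, (1|5)=+1; (−1)^{1·1·2}·(+1)^1·(+1)^1 = +1.
v=13: a=13^0·(≡10), b=13^1·(≡3) mod 13; (10|13)=+1, (3|13)=+1; (−1)^{0·1·6}·(+1)^1·(+1)^0 = +1.
Ram(105, 455) = {3, 7}; no ℚ_3-point on the conic.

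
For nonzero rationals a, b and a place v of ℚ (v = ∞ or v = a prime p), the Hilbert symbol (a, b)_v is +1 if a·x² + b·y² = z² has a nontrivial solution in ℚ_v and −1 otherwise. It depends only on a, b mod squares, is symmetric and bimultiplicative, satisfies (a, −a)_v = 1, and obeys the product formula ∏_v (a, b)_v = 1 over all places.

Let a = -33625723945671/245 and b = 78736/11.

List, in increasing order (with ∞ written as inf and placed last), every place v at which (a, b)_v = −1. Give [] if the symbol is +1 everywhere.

(a, b) ≡ (-638861795, 54131) mod (ℚ^×)²; places V = {2, 3, 5, 7, 11, 13, 19, 31, 37, 41, ∞}.
(a,b)_13: α=1, u≡4; β=0, v≡9 (mod 13); (4|13)=+1, (9|13)=+1; sign (−1)^0·+1^0·+1^1 = +1.
(a,b)_19: α=3, u≡13; β=1, v≡14 (mod 19); (13|19)=-1, (14|19)=-1; sign (−1)^1·-1^1·-1^3 = -1.
(a,b)_7: α=-2, u≡2; β=1, v≡5 (mod 7); (2|7)=+1, (5|7)=-1; sign (−1)^0·+1^1·-1^-2 = +1.
(a,b)_∞: sgn(-638861795)=−, sgn(54131)=+, so +1.
(a,b)_37: α=1, u≡12; β=1, v≡32 (mod 37); (12|37)=+1, (32|37)=-1; sign (−1)^0·+1^1·-1^1 = -1.
(a,b)_11: α=1, u≡9; β=-1, v≡9 (mod 11); (9|11)=+1, (9|11)=+1; sign (−1)^1·+1^-1·+1^1 = -1.
(a,b)_3: α=6, u≡1; β=0, v≡2 (mod 3); (1|3)=+1, (2|3)=-1; sign (−1)^0·+1^0·-1^6 = +1.
(a,b)_2: α=0, β=4; u≡5, v≡3 (mod 8); ε(u)ε(v)=0·1, αω(v)=0·1, βω(u)=4·1; sum ≡ 0  ⇒  +1.
(a,b)_41: α=1, u≡28; β=0, v≡35 (mod 41); (28|41)=-1, (35|41)=-1; sign (−1)^0·-1^0·-1^1 = -1.
(a,b)_5: α=-1, u≡1; β=0, v≡1 (mod 5); (1|5)=+1, (1|5)=+1; sign (−1)^0·+1^0·+1^-1 = +1.
(a,b)_31: α=1, u≡1; β=0, v≡25 (mod 31); (1|31)=+1, (25|31)=+1; sign (−1)^0·+1^0·+1^1 = +1.
Ram(-638861795, 54131) = {11, 19, 37, 41}; no ℚ_11-point on the conic.

[11, 19, 37, 41]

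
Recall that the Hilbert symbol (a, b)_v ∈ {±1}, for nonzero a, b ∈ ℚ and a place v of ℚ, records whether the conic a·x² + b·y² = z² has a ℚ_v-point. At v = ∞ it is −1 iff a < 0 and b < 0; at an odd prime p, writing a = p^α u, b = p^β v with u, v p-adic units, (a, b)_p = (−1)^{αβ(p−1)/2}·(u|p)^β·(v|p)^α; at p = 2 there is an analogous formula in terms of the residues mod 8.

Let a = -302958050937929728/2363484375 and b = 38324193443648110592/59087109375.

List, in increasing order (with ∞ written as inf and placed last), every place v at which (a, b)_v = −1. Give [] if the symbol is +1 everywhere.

[2, 11, 19, 23]

(a, b) ≡ (-7714, 975821) mod (ℚ^×)²; places V = {2, 3, 5, 7, 11, 19, 23, 29, ∞}.
(a,b)_19: α=1, u≡14; β=1, v≡12 (mod 19); (14|19)=-1, (12|19)=-1; sign (−1)^1·-1^1·-1^1 = -1.
(a,b)_11: α=2, u≡8; β=3, v≡6 (mod 11); (8|11)=-1, (6|11)=-1; sign (−1)^0·-1^3·-1^2 = -1.
(a,b)_∞: sgn(-7714)=−, sgn(975821)=+, so +1.
(a,b)_7: α=-5, u≡1; β=-5, v≡6 (mod 7); (1|7)=+1, (6|7)=-1; sign (−1)^1·+1^-5·-1^-5 = +1.
(a,b)_3: α=-2, u≡2; β=-2, v≡2 (mod 3); (2|3)=-1, (2|3)=-1; sign (−1)^0·-1^-2·-1^-2 = +1.
(a,b)_5: α=-6, u≡4; β=-8, v≡4 (mod 5); (4|5)=+1, (4|5)=+1; sign (−1)^0·+1^-8·+1^-6 = +1.
(a,b)_2: α=33, β=32; u≡7, v≡5 (mod 8); ε(u)ε(v)=1·0, αω(v)=33·1, βω(u)=32·0; sum ≡ 1  ⇒  -1.
(a,b)_29: α=1, u≡1; β=1, v≡28 (mod 29); (1|29)=+1, (28|29)=+1; sign (−1)^0·+1^1·+1^1 = +1.
(a,b)_23: α=2, u≡15; β=3, v≡22 (mod 23); (15|23)=-1, (22|23)=-1; sign (−1)^0·-1^3·-1^2 = -1.
|Ram(-7714, 975821)| = 4, even; anisotropic at {2, 11, 19, 23}.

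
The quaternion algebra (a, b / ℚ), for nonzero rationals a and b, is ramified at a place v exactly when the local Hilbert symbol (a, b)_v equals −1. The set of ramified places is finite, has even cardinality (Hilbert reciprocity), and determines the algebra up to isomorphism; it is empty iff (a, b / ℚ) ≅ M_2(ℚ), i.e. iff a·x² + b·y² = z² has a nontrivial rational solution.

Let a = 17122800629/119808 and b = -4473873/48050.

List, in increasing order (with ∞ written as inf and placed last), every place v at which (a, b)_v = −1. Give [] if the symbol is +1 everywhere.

Mod squares: a ≡ 377, b ≡ -34. Check v ∈ {∞, 2, 3, 5, 11, 13, 17, 19, 29, 31, 47}.
v=∞: 377 > 0 and -34 < 0  ⇒  (a,b)_∞ = +1.
v=2: v_2(a)=-10, v_2(b)=-1; units ≡ 1, 7 (mod 8); ε·ε+αω+βω = 0·1+-10·0+-1·0 ≡ 0  ⇒  (a,b)_2 = +1.
v=17: a=17^0·(≡14), b=17^1·(≡1) mod 17; (14|17)=-1, (1|17)=+1; (−1)^{0·1·8}·(-1)^1·(+1)^0 = -1.
v=47: a=47^4·(≡25), b=47^0·(≡30) mod 47; (25|47)=+1, (30|47)=-1; (−1)^{4·0·23}·(+1)^0·(-1)^4 = +1.
v=29: a=29^1·(≡1), b=29^0·(≡24) mod 29; (1|29)=+1, (24|29)=+1; (−1)^{1·0·14}·(+1)^0·(+1)^1 = +1.
v=13: a=13^-1·(≡1), b=13^0·(≡6) mod 13; (1|13)=+1, (6|13)=-1; (−1)^{-1·0·6}·(+1)^0·(-1)^-1 = -1.
v=5: a=5^0·(≡3), b=5^-2·(≡1) mod 5; (3|5)=-1, (1|5)=+1; (−1)^{0·-2·2}·(-1)^-2·(+1)^0 = +1.
v=3: a=3^-2·(≡2), b=3^6·(≡2) mod 3; (2|3)=-1, (2|3)=-1; (−1)^{-2·6·1}·(-1)^6·(-1)^-2 = +1.
v=19: a=19^0·(≡6), b=19^2·(≡5) mod 19; (6|19)=+1, (5|19)=+1; (−1)^{0·2·9}·(+1)^2·(+1)^0 = +1.
v=11: a=11^2·(≡4), b=11^0·(≡7) mod 11; (4|11)=+1, (7|11)=-1; (−1)^{2·0·5}·(+1)^0·(-1)^2 = +1.
v=31: a=31^0·(≡16), b=31^-2·(≡9) mod 31; (16|31)=+1, (9|31)=+1; (−1)^{0·-2·15}·(+1)^-2·(+1)^0 = +1.
(377, -34 / ℚ) ramifies at {13, 17}: a division algebra.

[13, 17]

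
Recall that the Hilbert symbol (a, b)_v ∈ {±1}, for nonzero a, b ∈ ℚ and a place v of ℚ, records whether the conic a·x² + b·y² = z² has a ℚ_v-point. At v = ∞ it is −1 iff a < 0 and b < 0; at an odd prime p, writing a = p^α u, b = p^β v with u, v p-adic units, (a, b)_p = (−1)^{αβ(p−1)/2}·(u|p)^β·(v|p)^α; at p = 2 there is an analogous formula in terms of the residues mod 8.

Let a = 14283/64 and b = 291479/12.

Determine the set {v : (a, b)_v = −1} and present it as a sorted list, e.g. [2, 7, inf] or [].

(a, b) ≡ (3, 1653) mod (ℚ^×)²; places V = {2, 3, 19, 23, 29, ∞}.
(a,b)_19: α=0, u≡2; β=1, v≡7 (mod 19); (2|19)=-1, (7|19)=+1; sign (−1)^0·-1^1·+1^0 = -1.
(a,b)_23: α=2, u≡13; β=2, v≡21 (mod 23); (13|23)=+1, (21|23)=-1; sign (−1)^0·+1^2·-1^2 = +1.
(a,b)_2: α=-6, β=-2; u≡3, v≡5 (mod 8); ε(u)ε(v)=1·0, αω(v)=-6·1, βω(u)=-2·1; sum ≡ 0  ⇒  +1.
(a,b)_∞: sgn(3)=+, sgn(1653)=+, so +1.
(a,b)_29: α=0, u≡17; β=1, v≡28 (mod 29); (17|29)=-1, (28|29)=+1; sign (−1)^0·-1^1·+1^0 = -1.
(a,b)_3: α=3, u≡1; β=-1, v≡2 (mod 3); (1|3)=+1, (2|3)=-1; sign (−1)^1·+1^-1·-1^3 = +1.
|Ram(3, 1653)| = 2, even; anisotropic at {19, 29}.

[19, 29]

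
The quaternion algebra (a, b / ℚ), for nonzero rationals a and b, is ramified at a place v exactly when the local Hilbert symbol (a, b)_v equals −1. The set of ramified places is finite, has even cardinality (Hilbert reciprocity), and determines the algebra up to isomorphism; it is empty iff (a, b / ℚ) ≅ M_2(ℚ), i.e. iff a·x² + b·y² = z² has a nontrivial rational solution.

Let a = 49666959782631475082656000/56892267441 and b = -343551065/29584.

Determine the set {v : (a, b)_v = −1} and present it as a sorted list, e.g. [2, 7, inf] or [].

[]

Mod squares: a ≡ 13585, b ≡ -65. Check v ∈ {∞, 2, 3, 5, 11, 13, 19, 43}.
v=11: a=11^11·(≡4), b=11^4·(≡4) mod 11; (4|11)=+1, (4|11)=+1; (−1)^{11·4·5}·(+1)^4·(+1)^11 = +1.
v=2: v_2(a)=8, v_2(b)=-4; units ≡ 1, 7 (mod 8); ε·ε+αω+βω = 0·1+8·0+-4·0 ≡ 0  ⇒  (a,b)_2 = +1.
v=19: a=19^5·(≡18), b=19^2·(≡7) mod 19; (18|19)=-1, (7|19)=+1; (−1)^{5·2·9}·(-1)^2·(+1)^5 = +1.
v=43: a=43^-6·(≡4), b=43^-2·(≡9) mod 43; (4|43)=+1, (9|43)=+1; (−1)^{-6·-2·21}·(+1)^-2·(+1)^-6 = +1.
v=3: a=3^-2·(≡1), b=3^0·(≡1) mod 3; (1|3)=+1, (1|3)=+1; (−1)^{-2·0·1}·(+1)^0·(+1)^-2 = +1.
v=5: a=5^3·(≡3), b=5^1·(≡3) mod 5; (3|5)=-1, (3|5)=-1; (−1)^{3·1·2}·(-1)^1·(-1)^3 = +1.
v=13: a=13^3·(≡5), b=13^1·(≡5) mod 13; (5|13)=-1, (5|13)=-1; (−1)^{3·1·6}·(-1)^1·(-1)^3 = +1.
v=∞: 13585 > 0 and -65 < 0  ⇒  (a,b)_∞ = +1.
Every local symbol is +1, so the conic 13585·x² + -65·y² = z² has ℚ_v-points for all v and hence a ℚ-point; (a, b / ℚ) ≅ M_2(ℚ).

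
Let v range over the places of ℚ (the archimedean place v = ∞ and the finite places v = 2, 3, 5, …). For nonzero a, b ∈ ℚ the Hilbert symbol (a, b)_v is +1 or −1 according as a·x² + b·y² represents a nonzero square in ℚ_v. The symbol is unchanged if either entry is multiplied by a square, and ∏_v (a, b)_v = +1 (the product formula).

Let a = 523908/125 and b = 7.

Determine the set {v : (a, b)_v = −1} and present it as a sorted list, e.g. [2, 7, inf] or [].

(a, b) ≡ (165, 7) mod (ℚ^×)²; places V = {2, 3, 5, 7, 11, ∞}.
(a,b)_∞: sgn(165)=+, sgn(7)=+, so +1.
(a,b)_3: α=5, u≡1; β=0, v≡1 (mod 3); (1|3)=+1, (1|3)=+1; sign (−1)^0·+1^0·+1^5 = +1.
(a,b)_2: α=2, β=0; u≡5, v≡7 (mod 8); ε(u)ε(v)=0·1, αω(v)=2·0, βω(u)=0·1; sum ≡ 0  ⇒  +1.
(a,b)_7: α=2, u≡4; β=1, v≡1 (mod 7); (4|7)=+1, (1|7)=+1; sign (−1)^0·+1^1·+1^2 = +1.
(a,b)_5: α=-3, u≡3; β=0, v≡2 (mod 5); (3|5)=-1, (2|5)=-1; sign (−1)^0·-1^0·-1^-3 = -1.
(a,b)_11: α=1, u≡5; β=0, v≡7 (mod 11); (5|11)=+1, (7|11)=-1; sign (−1)^0·+1^0·-1^1 = -1.
Ram(165, 7) = {5, 11}; no ℚ_5-point on the conic.

[5, 11]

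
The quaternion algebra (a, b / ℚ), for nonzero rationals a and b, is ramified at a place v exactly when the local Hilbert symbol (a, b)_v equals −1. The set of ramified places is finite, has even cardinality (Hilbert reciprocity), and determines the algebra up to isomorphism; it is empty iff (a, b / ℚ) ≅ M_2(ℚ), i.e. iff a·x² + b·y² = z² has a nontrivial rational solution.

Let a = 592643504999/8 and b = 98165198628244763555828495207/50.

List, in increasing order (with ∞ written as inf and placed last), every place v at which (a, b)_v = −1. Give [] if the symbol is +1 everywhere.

[2, 17, 29, 37]

(a, b) ≡ (3283343518, 226366) mod (ℚ^×)²; places V = {2, 5, 7, 11, 13, 17, 19, 23, 29, 37, 43, ∞}.
(a,b)_17: α=1, u≡1; β=2, v≡12 (mod 17); (1|17)=+1, (12|17)=-1; sign (−1)^0·+1^2·-1^1 = -1.
(a,b)_7: α=1, u≡1; β=1, v≡5 (mod 7); (1|7)=+1, (5|7)=-1; sign (−1)^1·+1^1·-1^1 = +1.
(a,b)_29: α=1, u≡13; β=2, v≡18 (mod 29); (13|29)=+1, (18|29)=-1; sign (−1)^0·+1^2·-1^1 = -1.
(a,b)_∞: sgn(3283343518)=+, sgn(226366)=+, so +1.
(a,b)_2: α=-3, β=-1; u≡7, v≡7 (mod 8); ε(u)ε(v)=1·1, αω(v)=-3·0, βω(u)=-1·0; sum ≡ 1  ⇒  -1.
(a,b)_11: α=0, u≡5; β=2, v≡8 (mod 11); (5|11)=+1, (8|11)=-1; sign (−1)^0·+1^2·-1^0 = +1.
(a,b)_43: α=1, u≡1; β=2, v≡15 (mod 43); (1|43)=+1, (15|43)=+1; sign (−1)^0·+1^2·+1^1 = +1.
(a,b)_5: α=0, u≡3; β=-2, v≡1 (mod 5); (3|5)=-1, (1|5)=+1; sign (−1)^0·-1^-2·+1^0 = +1.
(a,b)_19: α=2, u≡9; β=5, v≡1 (mod 19); (9|19)=+1, (1|19)=+1; sign (−1)^0·+1^5·+1^2 = +1.
(a,b)_13: α=1, u≡11; β=2, v≡4 (mod 13); (11|13)=-1, (4|13)=+1; sign (−1)^0·-1^2·+1^1 = +1.
(a,b)_23: α=1, u≡12; β=3, v≡15 (mod 23); (12|23)=+1, (15|23)=-1; sign (−1)^1·+1^3·-1^1 = +1.
(a,b)_37: α=1, u≡1; β=3, v≡2 (mod 37); (1|37)=+1, (2|37)=-1; sign (−1)^0·+1^3·-1^1 = -1.
Ram(3283343518, 226366) = {2, 17, 29, 37}; no ℚ_2-point on the conic.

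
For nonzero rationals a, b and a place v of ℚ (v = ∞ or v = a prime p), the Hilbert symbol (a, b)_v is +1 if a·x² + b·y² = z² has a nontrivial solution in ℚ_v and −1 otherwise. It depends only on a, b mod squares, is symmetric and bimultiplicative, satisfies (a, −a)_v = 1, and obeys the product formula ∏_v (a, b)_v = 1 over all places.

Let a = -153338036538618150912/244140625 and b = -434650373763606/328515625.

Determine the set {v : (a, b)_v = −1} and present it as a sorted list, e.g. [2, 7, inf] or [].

(a, b) ≡ (-77, -806) mod (ℚ^×)²; places V = {2, 3, 5, 7, 11, 13, 17, 29, 31, ∞}.
(a,b)_13: α=0, u≡9; β=1, v≡4 (mod 13); (9|13)=+1, (4|13)=+1; sign (−1)^0·+1^1·+1^0 = +1.
(a,b)_7: α=1, u≡3; β=2, v≡6 (mod 7); (3|7)=-1, (6|7)=-1; sign (−1)^0·-1^2·-1^1 = -1.
(a,b)_3: α=2, u≡1; β=2, v≡1 (mod 3); (1|3)=+1, (1|3)=+1; sign (−1)^0·+1^2·+1^2 = +1.
(a,b)_2: α=18, β=1; u≡3, v≡5 (mod 8); ε(u)ε(v)=1·0, αω(v)=18·1, βω(u)=1·1; sum ≡ 1  ⇒  -1.
(a,b)_29: α=0, u≡3; β=-2, v≡23 (mod 29); (3|29)=-1, (23|29)=+1; sign (−1)^0·-1^-2·+1^0 = +1.
(a,b)_17: α=8, u≡8; β=4, v≡5 (mod 17); (8|17)=+1, (5|17)=-1; sign (−1)^0·+1^4·-1^8 = +1.
(a,b)_31: α=0, u≡9; β=1, v≡5 (mod 31); (9|31)=+1, (5|31)=+1; sign (−1)^0·+1^1·+1^0 = +1.
(a,b)_11: α=3, u≡1; β=4, v≡8 (mod 11); (1|11)=+1, (8|11)=-1; sign (−1)^0·+1^4·-1^3 = -1.
(a,b)_5: α=-12, u≡3; β=-8, v≡4 (mod 5); (3|5)=-1, (4|5)=+1; sign (−1)^0·-1^-8·+1^-12 = +1.
(a,b)_∞: sgn(-77)=−, sgn(-806)=−, so -1.
Ram(-77, -806) = {2, 7, 11, ∞}; no ℚ_2-point on the conic.

[2, 7, 11, inf]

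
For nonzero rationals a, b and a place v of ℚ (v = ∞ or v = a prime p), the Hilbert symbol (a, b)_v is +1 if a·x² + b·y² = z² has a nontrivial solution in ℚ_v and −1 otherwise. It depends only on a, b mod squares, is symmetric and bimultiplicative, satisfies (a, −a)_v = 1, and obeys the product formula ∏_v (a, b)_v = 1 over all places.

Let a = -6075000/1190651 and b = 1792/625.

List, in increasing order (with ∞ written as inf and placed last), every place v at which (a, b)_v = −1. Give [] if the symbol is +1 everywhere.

(a, b) ≡ (-330, 7) mod (ℚ^×)²; places V = {2, 3, 5, 7, 11, 47, ∞}.
(a,b)_11: α=-1, u≡3; β=0, v≡6 (mod 11); (3|11)=+1, (6|11)=-1; sign (−1)^0·+1^0·-1^-1 = -1.
(a,b)_2: α=3, β=8; u≡3, v≡7 (mod 8); ε(u)ε(v)=1·1, αω(v)=3·0, βω(u)=8·1; sum ≡ 1  ⇒  -1.
(a,b)_3: α=5, u≡1; β=0, v≡1 (mod 3); (1|3)=+1, (1|3)=+1; sign (−1)^0·+1^0·+1^5 = +1.
(a,b)_7: α=-2, u≡3; β=1, v≡2 (mod 7); (3|7)=-1, (2|7)=+1; sign (−1)^0·-1^1·+1^-2 = -1.
(a,b)_47: α=-2, u≡10; β=0, v≡34 (mod 47); (10|47)=-1, (34|47)=+1; sign (−1)^0·-1^0·+1^-2 = +1.
(a,b)_5: α=5, u≡1; β=-4, v≡2 (mod 5); (1|5)=+1, (2|5)=-1; sign (−1)^0·+1^-4·-1^5 = -1.
(a,b)_∞: sgn(-330)=−, sgn(7)=+, so +1.
|Ram(-330, 7)| = 4, even; anisotropic at {2, 5, 7, 11}.

[2, 5, 7, 11]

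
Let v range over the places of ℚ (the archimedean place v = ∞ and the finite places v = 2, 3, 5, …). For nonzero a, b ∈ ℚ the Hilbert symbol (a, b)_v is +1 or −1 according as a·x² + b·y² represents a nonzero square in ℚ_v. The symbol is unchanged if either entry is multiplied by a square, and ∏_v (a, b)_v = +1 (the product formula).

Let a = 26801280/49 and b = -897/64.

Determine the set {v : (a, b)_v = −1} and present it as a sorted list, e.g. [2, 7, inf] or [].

[5, 47]

(a, b) ≡ (5170, -897) mod (ℚ^×)²; places V = {2, 3, 5, 7, 11, 13, 23, 47, ∞}.
(a,b)_11: α=1, u≡7; β=0, v≡3 (mod 11); (7|11)=-1, (3|11)=+1; sign (−1)^0·-1^0·+1^1 = +1.
(a,b)_∞: sgn(5170)=+, sgn(-897)=−, so +1.
(a,b)_5: α=1, u≡4; β=0, v≡2 (mod 5); (4|5)=+1, (2|5)=-1; sign (−1)^0·+1^0·-1^1 = -1.
(a,b)_2: α=7, β=-6; u≡1, v≡7 (mod 8); ε(u)ε(v)=0·1, αω(v)=7·0, βω(u)=-6·0; sum ≡ 0  ⇒  +1.
(a,b)_47: α=1, u≡18; β=0, v≡44 (mod 47); (18|47)=+1, (44|47)=-1; sign (−1)^0·+1^0·-1^1 = -1.
(a,b)_3: α=4, u≡1; β=1, v≡1 (mod 3); (1|3)=+1, (1|3)=+1; sign (−1)^0·+1^1·+1^4 = +1.
(a,b)_13: α=0, u≡9; β=1, v≡4 (mod 13); (9|13)=+1, (4|13)=+1; sign (−1)^0·+1^1·+1^0 = +1.
(a,b)_23: α=0, u≡8; β=1, v≡17 (mod 23); (8|23)=+1, (17|23)=-1; sign (−1)^0·+1^1·-1^0 = +1.
(a,b)_7: α=-2, u≡2; β=0, v≡6 (mod 7); (2|7)=+1, (6|7)=-1; sign (−1)^0·+1^0·-1^-2 = +1.
|Ram(5170, -897)| = 2, even; anisotropic at {5, 47}.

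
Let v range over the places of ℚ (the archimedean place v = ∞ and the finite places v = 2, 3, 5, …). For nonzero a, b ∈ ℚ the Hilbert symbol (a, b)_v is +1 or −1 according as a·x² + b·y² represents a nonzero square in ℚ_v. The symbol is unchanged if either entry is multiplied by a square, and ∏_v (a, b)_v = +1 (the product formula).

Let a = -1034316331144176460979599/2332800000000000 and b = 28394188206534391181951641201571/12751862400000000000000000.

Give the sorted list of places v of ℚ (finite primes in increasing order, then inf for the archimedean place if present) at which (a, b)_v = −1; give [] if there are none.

(a, b) ≡ (-155, 32782035) mod (ℚ^×)²; places V = {2, 3, 5, 7, 11, 13, 17, 19, 23, 29, 31, ∞}.
(a,b)_2: α=-16, β=-22; u≡5, v≡3 (mod 8); ε(u)ε(v)=0·1, αω(v)=-16·1, βω(u)=-22·1; sum ≡ 0  ⇒  +1.
(a,b)_23: α=2, u≡8; β=-2, v≡15 (mod 23); (8|23)=+1, (15|23)=-1; sign (−1)^0·+1^-2·-1^2 = +1.
(a,b)_3: α=-6, u≡1; β=-5, v≡1 (mod 3); (1|3)=+1, (1|3)=+1; sign (−1)^0·+1^-5·+1^-6 = +1.
(a,b)_13: α=2, u≡3; β=3, v≡7 (mod 13); (3|13)=+1, (7|13)=-1; sign (−1)^0·+1^3·-1^2 = +1.
(a,b)_∞: sgn(-155)=−, sgn(32782035)=+, so +1.
(a,b)_31: α=1, u≡13; β=-1, v≡22 (mod 31); (13|31)=-1, (22|31)=-1; sign (−1)^1·-1^-1·-1^1 = -1.
(a,b)_19: α=2, u≡9; β=6, v≡1 (mod 19); (9|19)=+1, (1|19)=+1; sign (−1)^0·+1^6·+1^2 = +1.
(a,b)_7: α=4, u≡5; β=6, v≡6 (mod 7); (5|7)=-1, (6|7)=-1; sign (−1)^0·-1^6·-1^4 = +1.
(a,b)_5: α=-11, u≡4; β=-17, v≡2 (mod 5); (4|5)=+1, (2|5)=-1; sign (−1)^0·+1^-17·-1^-11 = -1.
(a,b)_11: α=6, u≡2; β=7, v≡10 (mod 11); (2|11)=-1, (10|11)=-1; sign (−1)^0·-1^7·-1^6 = -1.
(a,b)_17: α=2, u≡15; β=3, v≡5 (mod 17); (15|17)=+1, (5|17)=-1; sign (−1)^0·+1^3·-1^2 = +1.
(a,b)_29: α=2, u≡3; β=3, v≡7 (mod 29); (3|29)=-1, (7|29)=+1; sign (−1)^0·-1^3·+1^2 = -1.
|Ram(-155, 32782035)| = 4, even; anisotropic at {5, 11, 29, 31}.

[5, 11, 29, 31]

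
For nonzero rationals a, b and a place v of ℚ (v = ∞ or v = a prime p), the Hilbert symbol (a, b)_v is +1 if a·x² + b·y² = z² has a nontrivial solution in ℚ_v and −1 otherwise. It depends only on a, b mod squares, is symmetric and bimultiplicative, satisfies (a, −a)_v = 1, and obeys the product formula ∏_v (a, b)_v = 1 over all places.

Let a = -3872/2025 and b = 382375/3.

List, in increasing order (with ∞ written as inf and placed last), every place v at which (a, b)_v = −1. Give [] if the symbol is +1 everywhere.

(a, b) ≡ (-2, 45885) mod (ℚ^×)²; places V = {2, 3, 5, 7, 11, 19, 23, ∞}.
(a,b)_19: α=0, u≡9; β=1, v≡14 (mod 19); (9|19)=+1, (14|19)=-1; sign (−1)^0·+1^1·-1^0 = +1.
(a,b)_∞: sgn(-2)=−, sgn(45885)=+, so +1.
(a,b)_2: α=5, β=0; u≡7, v≡5 (mod 8); ε(u)ε(v)=1·0, αω(v)=5·1, βω(u)=0·0; sum ≡ 1  ⇒  -1.
(a,b)_7: α=0, u≡3; β=1, v≡6 (mod 7); (3|7)=-1, (6|7)=-1; sign (−1)^0·-1^1·-1^0 = -1.
(a,b)_5: α=-2, u≡3; β=3, v≡3 (mod 5); (3|5)=-1, (3|5)=-1; sign (−1)^0·-1^3·-1^-2 = -1.
(a,b)_11: α=2, u≡1; β=0, v≡5 (mod 11); (1|11)=+1, (5|11)=+1; sign (−1)^0·+1^0·+1^2 = +1.
(a,b)_3: α=-4, u≡1; β=-1, v≡1 (mod 3); (1|3)=+1, (1|3)=+1; sign (−1)^0·+1^-1·+1^-4 = +1.
(a,b)_23: α=0, u≡15; β=1, v≡14 (mod 23); (15|23)=-1, (14|23)=-1; sign (−1)^0·-1^1·-1^0 = -1.
Ram(-2, 45885) = {2, 5, 7, 23}; no ℚ_2-point on the conic.

[2, 5, 7, 23]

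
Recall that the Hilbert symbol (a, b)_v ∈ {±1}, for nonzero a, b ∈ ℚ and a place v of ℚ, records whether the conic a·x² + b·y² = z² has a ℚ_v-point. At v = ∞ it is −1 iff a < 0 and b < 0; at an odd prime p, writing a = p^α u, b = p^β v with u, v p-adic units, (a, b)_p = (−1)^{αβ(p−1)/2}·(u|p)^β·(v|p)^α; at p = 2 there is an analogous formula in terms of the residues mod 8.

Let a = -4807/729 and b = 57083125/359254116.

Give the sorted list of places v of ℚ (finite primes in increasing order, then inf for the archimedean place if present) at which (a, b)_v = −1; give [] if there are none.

[11, 23]

(a, b) ≡ (-4807, 253) mod (ℚ^×)²; places V = {2, 3, 5, 11, 13, 19, 23, ∞}.
(a,b)_23: α=1, u≡20; β=1, v≡15 (mod 23); (20|23)=-1, (15|23)=-1; sign (−1)^1·-1^1·-1^1 = -1.
(a,b)_3: α=-6, u≡2; β=-12, v≡1 (mod 3); (2|3)=-1, (1|3)=+1; sign (−1)^0·-1^-12·+1^-6 = +1.
(a,b)_13: α=0, u≡3; β=-2, v≡2 (mod 13); (3|13)=+1, (2|13)=-1; sign (−1)^0·+1^-2·-1^0 = +1.
(a,b)_19: α=1, u≡10; β=2, v≡1 (mod 19); (10|19)=-1, (1|19)=+1; sign (−1)^0·-1^2·+1^1 = +1.
(a,b)_2: α=0, β=-2; u≡1, v≡5 (mod 8); ε(u)ε(v)=0·0, αω(v)=0·1, βω(u)=-2·0; sum ≡ 0  ⇒  +1.
(a,b)_∞: sgn(-4807)=−, sgn(253)=+, so +1.
(a,b)_11: α=1, u≡1; β=1, v≡4 (mod 11); (1|11)=+1, (4|11)=+1; sign (−1)^1·+1^1·+1^1 = -1.
(a,b)_5: α=0, u≡2; β=4, v≡3 (mod 5); (2|5)=-1, (3|5)=-1; sign (−1)^0·-1^4·-1^0 = +1.
Ram(-4807, 253) = {11, 23}; no ℚ_11-point on the conic.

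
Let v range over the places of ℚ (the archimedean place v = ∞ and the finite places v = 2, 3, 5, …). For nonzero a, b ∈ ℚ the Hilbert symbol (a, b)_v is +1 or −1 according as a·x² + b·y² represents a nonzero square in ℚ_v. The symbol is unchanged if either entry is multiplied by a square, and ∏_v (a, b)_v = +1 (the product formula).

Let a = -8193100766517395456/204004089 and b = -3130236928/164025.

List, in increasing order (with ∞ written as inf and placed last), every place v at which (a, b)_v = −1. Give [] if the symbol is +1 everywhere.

[7, inf]

(a, b) ≡ (-2261, -4522) mod (ℚ^×)²; places V = {2, 3, 5, 7, 13, 17, 19, 23, ∞}.
(a,b)_23: α=-4, u≡1; β=0, v≡12 (mod 23); (1|23)=+1, (12|23)=+1; sign (−1)^0·+1^0·+1^-4 = +1.
(a,b)_7: α=3, u≡6; β=1, v≡5 (mod 7); (6|7)=-1, (5|7)=-1; sign (−1)^1·-1^1·-1^3 = -1.
(a,b)_2: α=22, β=13; u≡3, v≡3 (mod 8); ε(u)ε(v)=1·1, αω(v)=22·1, βω(u)=13·1; sum ≡ 0  ⇒  +1.
(a,b)_13: α=2, u≡12; β=2, v≡7 (mod 13); (12|13)=+1, (7|13)=-1; sign (−1)^0·+1^2·-1^2 = +1.
(a,b)_3: α=-6, u≡1; β=-8, v≡2 (mod 3); (1|3)=+1, (2|3)=-1; sign (−1)^0·+1^-8·-1^-6 = +1.
(a,b)_5: α=0, u≡1; β=-2, v≡2 (mod 5); (1|5)=+1, (2|5)=-1; sign (−1)^0·+1^-2·-1^0 = +1.
(a,b)_∞: sgn(-2261)=−, sgn(-4522)=−, so -1.
(a,b)_19: α=3, u≡8; β=1, v≡4 (mod 19); (8|19)=-1, (4|19)=+1; sign (−1)^1·-1^1·+1^3 = +1.
(a,b)_17: α=3, u≡12; β=1, v≡12 (mod 17); (12|17)=-1, (12|17)=-1; sign (−1)^0·-1^1·-1^3 = +1.
(-2261, -4522 / ℚ) ramifies at {7, ∞}: a division algebra.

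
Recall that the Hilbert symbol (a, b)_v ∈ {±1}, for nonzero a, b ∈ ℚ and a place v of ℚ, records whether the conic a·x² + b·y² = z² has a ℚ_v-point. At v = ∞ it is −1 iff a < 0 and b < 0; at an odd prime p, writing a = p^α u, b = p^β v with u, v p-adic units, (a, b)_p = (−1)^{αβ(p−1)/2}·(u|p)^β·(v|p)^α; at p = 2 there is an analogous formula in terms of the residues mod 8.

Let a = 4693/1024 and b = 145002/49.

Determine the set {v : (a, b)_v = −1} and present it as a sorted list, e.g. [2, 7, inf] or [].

[2, 11]

Mod squares: a ≡ 13, b ≡ 858. Check v ∈ {∞, 2, 3, 7, 11, 13, 19}.
v=13: a=13^1·(≡1), b=13^3·(≡4) mod 13; (1|13)=+1, (4|13)=+1; (−1)^{1·3·6}·(+1)^3·(+1)^1 = +1.
v=2: v_2(a)=-10, v_2(b)=1; units ≡ 5, 5 (mod 8); ε·ε+αω+βω = 0·0+-10·1+1·1 ≡ 1  ⇒  (a,b)_2 = -1.
v=11: a=11^0·(≡7), b=11^1·(≡3) mod 11; (7|11)=-1, (3|11)=+1; (−1)^{0·1·5}·(-1)^1·(+1)^0 = -1.
v=∞: 13 > 0 and 858 > 0  ⇒  (a,b)_∞ = +1.
v=3: a=3^0·(≡1), b=3^1·(≡1) mod 3; (1|3)=+1, (1|3)=+1; (−1)^{0·1·1}·(+1)^1·(+1)^0 = +1.
v=19: a=19^2·(≡3), b=19^0·(≡15) mod 19; (3|19)=-1, (15|19)=-1; (−1)^{2·0·9}·(-1)^0·(-1)^2 = +1.
v=7: a=7^0·(≡5), b=7^-2·(≡4) mod 7; (5|7)=-1, (4|7)=+1; (−1)^{0·-2·3}·(-1)^-2·(+1)^0 = +1.
|Ram(13, 858)| = 2, even; anisotropic at {2, 11}.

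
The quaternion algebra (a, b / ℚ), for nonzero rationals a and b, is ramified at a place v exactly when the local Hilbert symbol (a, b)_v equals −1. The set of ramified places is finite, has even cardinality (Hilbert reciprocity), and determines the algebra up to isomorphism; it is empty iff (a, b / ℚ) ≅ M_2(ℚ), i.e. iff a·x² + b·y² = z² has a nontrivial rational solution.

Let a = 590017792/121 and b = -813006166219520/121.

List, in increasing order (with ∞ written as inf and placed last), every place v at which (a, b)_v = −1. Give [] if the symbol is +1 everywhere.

(a, b) ≡ (2304757, -10163195) mod (ℚ^×)²; places V = {2, 5, 7, 11, 13, 17, 19, 29, 31, 43, ∞}.
(a,b)_31: α=1, u≡7; β=1, v≡12 (mod 31); (7|31)=+1, (12|31)=-1; sign (−1)^1·+1^1·-1^1 = +1.
(a,b)_11: α=-2, u≡1; β=-2, v≡2 (mod 11); (1|11)=+1, (2|11)=-1; sign (−1)^0·+1^-2·-1^-2 = +1.
(a,b)_43: α=1, u≡16; β=2, v≡12 (mod 43); (16|43)=+1, (12|43)=-1; sign (−1)^0·+1^2·-1^1 = -1.
(a,b)_19: α=1, u≡9; β=1, v≡18 (mod 19); (9|19)=+1, (18|19)=-1; sign (−1)^1·+1^1·-1^1 = +1.
(a,b)_5: α=0, u≡2; β=1, v≡1 (mod 5); (2|5)=-1, (1|5)=+1; sign (−1)^0·-1^1·+1^0 = -1.
(a,b)_29: α=0, u≡18; β=1, v≡27 (mod 29); (18|29)=-1, (27|29)=-1; sign (−1)^0·-1^1·-1^0 = -1.
(a,b)_7: α=1, u≡5; β=1, v≡5 (mod 7); (5|7)=-1, (5|7)=-1; sign (−1)^1·-1^1·-1^1 = -1.
(a,b)_17: α=0, u≡8; β=1, v≡8 (mod 17); (8|17)=+1, (8|17)=+1; sign (−1)^0·+1^1·+1^0 = +1.
(a,b)_∞: sgn(2304757)=+, sgn(-10163195)=−, so +1.
(a,b)_2: α=8, β=8; u≡5, v≡5 (mod 8); ε(u)ε(v)=0·0, αω(v)=8·1, βω(u)=8·1; sum ≡ 0  ⇒  +1.
(a,b)_13: α=1, u≡5; β=2, v≡9 (mod 13); (5|13)=-1, (9|13)=+1; sign (−1)^0·-1^2·+1^1 = +1.
|Ram(2304757, -10163195)| = 4, even; anisotropic at {5, 7, 29, 43}.

[5, 7, 29, 43]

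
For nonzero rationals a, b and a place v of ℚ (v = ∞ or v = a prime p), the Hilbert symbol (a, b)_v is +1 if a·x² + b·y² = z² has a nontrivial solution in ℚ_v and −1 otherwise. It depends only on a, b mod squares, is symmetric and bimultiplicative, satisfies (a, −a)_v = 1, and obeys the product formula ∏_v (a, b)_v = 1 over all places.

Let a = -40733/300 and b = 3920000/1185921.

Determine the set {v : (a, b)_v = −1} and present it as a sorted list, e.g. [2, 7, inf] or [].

[3, 11]

Mod squares: a ≡ -231, b ≡ 2. Check v ∈ {∞, 2, 3, 5, 7, 11, 23}.
v=11: a=11^1·(≡5), b=11^-4·(≡10) mod 11; (5|11)=+1, (10|11)=-1; (−1)^{1·-4·5}·(+1)^-4·(-1)^1 = -1.
v=23: a=23^2·(≡15), b=23^0·(≡1) mod 23; (15|23)=-1, (1|23)=+1; (−1)^{2·0·11}·(-1)^0·(+1)^2 = +1.
v=7: a=7^1·(≡2), b=7^2·(≡2) mod 7; (2|7)=+1, (2|7)=+1; (−1)^{1·2·3}·(+1)^2·(+1)^1 = +1.
v=3: a=3^-1·(≡1), b=3^-4·(≡2) mod 3; (1|3)=+1, (2|3)=-1; (−1)^{-1·-4·1}·(+1)^-4·(-1)^-1 = -1.
v=2: v_2(a)=-2, v_2(b)=7; units ≡ 1, 1 (mod 8); ε·ε+αω+βω = 0·0+-2·0+7·0 ≡ 0  ⇒  (a,b)_2 = +1.
v=5: a=5^-2·(≡1), b=5^4·(≡2) mod 5; (1|5)=+1, (2|5)=-1; (−1)^{-2·4·2}·(+1)^4·(-1)^-2 = +1.
v=∞: -231 < 0 and 2 > 0  ⇒  (a,b)_∞ = +1.
(-231, 2 / ℚ) ramifies at {3, 11}: a division algebra.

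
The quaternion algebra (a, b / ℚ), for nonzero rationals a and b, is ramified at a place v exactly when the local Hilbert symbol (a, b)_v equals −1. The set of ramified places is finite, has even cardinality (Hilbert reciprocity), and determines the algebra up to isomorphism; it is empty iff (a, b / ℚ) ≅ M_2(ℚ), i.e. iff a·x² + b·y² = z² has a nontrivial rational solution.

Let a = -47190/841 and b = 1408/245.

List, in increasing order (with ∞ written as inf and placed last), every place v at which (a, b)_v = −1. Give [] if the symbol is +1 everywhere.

(a, b) ≡ (-390, 110) mod (ℚ^×)²; places V = {2, 3, 5, 7, 11, 13, 29, ∞}.
(a,b)_7: α=0, u≡4; β=-2, v≡3 (mod 7); (4|7)=+1, (3|7)=-1; sign (−1)^0·+1^-2·-1^0 = +1.
(a,b)_13: α=1, u≡4; β=0, v≡11 (mod 13); (4|13)=+1, (11|13)=-1; sign (−1)^0·+1^0·-1^1 = -1.
(a,b)_∞: sgn(-390)=−, sgn(110)=+, so +1.
(a,b)_11: α=2, u≡10; β=1, v≡6 (mod 11); (10|11)=-1, (6|11)=-1; sign (−1)^0·-1^1·-1^2 = -1.
(a,b)_5: α=1, u≡2; β=-1, v≡2 (mod 5); (2|5)=-1, (2|5)=-1; sign (−1)^0·-1^-1·-1^1 = +1.
(a,b)_2: α=1, β=7; u≡5, v≡7 (mod 8); ε(u)ε(v)=0·1, αω(v)=1·0, βω(u)=7·1; sum ≡ 1  ⇒  -1.
(a,b)_3: α=1, u≡2; β=0, v≡2 (mod 3); (2|3)=-1, (2|3)=-1; sign (−1)^0·-1^0·-1^1 = -1.
(a,b)_29: α=-2, u≡22; β=0, v≡28 (mod 29); (22|29)=+1, (28|29)=+1; sign (−1)^0·+1^0·+1^-2 = +1.
(-390, 110 / ℚ) ramifies at {2, 3, 11, 13}: a division algebra.

[2, 3, 11, 13]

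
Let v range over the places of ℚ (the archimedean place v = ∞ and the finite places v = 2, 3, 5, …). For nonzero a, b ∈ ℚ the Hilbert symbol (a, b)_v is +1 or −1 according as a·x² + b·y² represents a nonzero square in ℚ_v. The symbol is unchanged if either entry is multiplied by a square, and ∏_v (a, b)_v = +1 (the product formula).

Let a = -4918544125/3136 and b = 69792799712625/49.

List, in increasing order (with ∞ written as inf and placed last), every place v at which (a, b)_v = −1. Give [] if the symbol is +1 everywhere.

Mod squares: a ≡ -1625965, b ≡ 128945. Check v ∈ {∞, 2, 3, 5, 7, 11, 17, 37, 41, 47}.
v=∞: -1625965 < 0 and 128945 > 0  ⇒  (a,b)_∞ = +1.
v=2: v_2(a)=-6, v_2(b)=0; units ≡ 3, 1 (mod 8); ε·ε+αω+βω = 1·0+-6·0+0·1 ≡ 0  ⇒  (a,b)_2 = +1.
v=3: a=3^0·(≡2), b=3^4·(≡2) mod 3; (2|3)=-1, (2|3)=-1; (−1)^{0·4·1}·(-1)^4·(-1)^0 = +1.
v=7: a=7^-2·(≡2), b=7^-2·(≡3) mod 7; (2|7)=+1, (3|7)=-1; (−1)^{-2·-2·3}·(+1)^-2·(-1)^-2 = +1.
v=17: a=17^1·(≡11), b=17^1·(≡6) mod 17; (11|17)=-1, (6|17)=-1; (−1)^{1·1·8}·(-1)^1·(-1)^1 = +1.
v=37: a=37^1·(≡11), b=37^1·(≡25) mod 37; (11|37)=+1, (25|37)=+1; (−1)^{1·1·18}·(+1)^1·(+1)^1 = +1.
v=41: a=41^0·(≡29), b=41^1·(≡6) mod 41; (29|41)=-1, (6|41)=-1; (−1)^{0·1·20}·(-1)^1·(-1)^0 = -1.
v=47: a=47^1·(≡22), b=47^2·(≡27) mod 47; (22|47)=-1, (27|47)=+1; (−1)^{1·2·23}·(-1)^2·(+1)^1 = +1.
v=11: a=11^3·(≡9), b=11^2·(≡1) mod 11; (9|11)=+1, (1|11)=+1; (−1)^{3·2·5}·(+1)^2·(+1)^3 = +1.
v=5: a=5^3·(≡2), b=5^3·(≡4) mod 5; (2|5)=-1, (4|5)=+1; (−1)^{3·3·2}·(-1)^3·(+1)^3 = -1.
Ram(-1625965, 128945) = {5, 41}; no ℚ_5-point on the conic.

[5, 41]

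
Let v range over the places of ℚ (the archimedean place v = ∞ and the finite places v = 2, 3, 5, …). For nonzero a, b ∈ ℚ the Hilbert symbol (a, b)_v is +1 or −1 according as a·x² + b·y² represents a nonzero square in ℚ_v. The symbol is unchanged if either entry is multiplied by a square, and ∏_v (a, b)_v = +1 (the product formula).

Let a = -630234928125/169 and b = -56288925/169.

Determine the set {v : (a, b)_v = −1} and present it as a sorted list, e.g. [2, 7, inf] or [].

[2, 5, 19, inf]

Mod squares: a ≡ -285, b ≡ -77. Check v ∈ {∞, 2, 3, 5, 7, 11, 13, 19}.
v=∞: -285 < 0 and -77 < 0  ⇒  (a,b)_∞ = -1.
v=7: a=7^0·(≡2), b=7^1·(≡3) mod 7; (2|7)=+1, (3|7)=-1; (−1)^{0·1·3}·(+1)^1·(-1)^0 = +1.
v=19: a=19^3·(≡7), b=19^2·(≡15) mod 19; (7|19)=+1, (15|19)=-1; (−1)^{3·2·9}·(+1)^2·(-1)^3 = -1.
v=5: a=5^5·(≡2), b=5^2·(≡2) mod 5; (2|5)=-1, (2|5)=-1; (−1)^{5·2·2}·(-1)^2·(-1)^5 = -1.
v=11: a=11^2·(≡4), b=11^1·(≡9) mod 11; (4|11)=+1, (9|11)=+1; (−1)^{2·1·5}·(+1)^1·(+1)^2 = +1.
v=13: a=13^-2·(≡3), b=13^-2·(≡9) mod 13; (3|13)=+1, (9|13)=+1; (−1)^{-2·-2·6}·(+1)^-2·(+1)^-2 = +1.
v=3: a=3^5·(≡1), b=3^4·(≡1) mod 3; (1|3)=+1, (1|3)=+1; (−1)^{5·4·1}·(+1)^4·(+1)^5 = +1.
v=2: v_2(a)=0, v_2(b)=0; units ≡ 3, 3 (mod 8); ε·ε+αω+βω = 1·1+0·1+0·1 ≡ 1  ⇒  (a,b)_2 = -1.
(-285, -77 / ℚ) ramifies at {2, 5, 19, ∞}: a division algebra.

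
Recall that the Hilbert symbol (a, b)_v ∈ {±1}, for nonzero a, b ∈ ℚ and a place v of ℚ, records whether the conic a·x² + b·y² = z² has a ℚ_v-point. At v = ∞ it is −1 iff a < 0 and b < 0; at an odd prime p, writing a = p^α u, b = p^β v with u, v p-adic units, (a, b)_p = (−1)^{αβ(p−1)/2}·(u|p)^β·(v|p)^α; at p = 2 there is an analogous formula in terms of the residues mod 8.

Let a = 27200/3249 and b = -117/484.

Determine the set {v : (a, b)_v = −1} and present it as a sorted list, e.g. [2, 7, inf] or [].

[]

(a, b) ≡ (17, -13) mod (ℚ^×)²; places V = {2, 3, 5, 11, 13, 17, 19, ∞}.
(a,b)_17: α=1, u≡1; β=0, v≡13 (mod 17); (1|17)=+1, (13|17)=+1; sign (−1)^0·+1^0·+1^1 = +1.
(a,b)_2: α=6, β=-2; u≡1, v≡3 (mod 8); ε(u)ε(v)=0·1, αω(v)=6·1, βω(u)=-2·0; sum ≡ 0  ⇒  +1.
(a,b)_19: α=-2, u≡16; β=0, v≡6 (mod 19); (16|19)=+1, (6|19)=+1; sign (−1)^0·+1^0·+1^-2 = +1.
(a,b)_3: α=-2, u≡2; β=2, v≡2 (mod 3); (2|3)=-1, (2|3)=-1; sign (−1)^0·-1^2·-1^-2 = +1.
(a,b)_∞: sgn(17)=+, sgn(-13)=−, so +1.
(a,b)_11: α=0, u≡2; β=-2, v≡1 (mod 11); (2|11)=-1, (1|11)=+1; sign (−1)^0·-1^-2·+1^0 = +1.
(a,b)_5: α=2, u≡2; β=0, v≡2 (mod 5); (2|5)=-1, (2|5)=-1; sign (−1)^0·-1^0·-1^2 = +1.
(a,b)_13: α=0, u≡9; β=1, v≡10 (mod 13); (9|13)=+1, (10|13)=+1; sign (−1)^0·+1^1·+1^0 = +1.
Every local symbol is +1, so the conic 17·x² + -13·y² = z² has ℚ_v-points for all v and hence a ℚ-point; (a, b / ℚ) ≅ M_2(ℚ).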